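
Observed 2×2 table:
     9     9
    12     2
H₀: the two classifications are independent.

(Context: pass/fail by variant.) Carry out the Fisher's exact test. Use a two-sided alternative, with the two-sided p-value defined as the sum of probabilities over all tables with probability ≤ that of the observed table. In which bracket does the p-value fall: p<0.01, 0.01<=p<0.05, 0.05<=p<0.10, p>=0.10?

p-value bracket: 0.05<=p<0.10

Margins: r₁=18, r₂=14, c₁=21, c₂=11, n=32
p_obs = C(18,9)·C(14,12)/C(32,21); sum pmf over tables with pmf ≤ p_obs
p-value (two-sided) = 0.06079
→ bracket: 0.05<=p<0.10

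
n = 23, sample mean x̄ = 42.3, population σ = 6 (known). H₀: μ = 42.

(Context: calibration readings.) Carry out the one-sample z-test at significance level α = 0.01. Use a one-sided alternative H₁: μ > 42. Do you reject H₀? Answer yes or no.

reject H₀: no

SE = σ/√n = 6/√23 = 1.2511
z = (x̄−μ₀)/SE = (42.3−42)/1.2511 = 0.2398
p-value (one-sided, H₁ greater) = 0.40525
At α=0.01: p ≥ α → fail to reject H₀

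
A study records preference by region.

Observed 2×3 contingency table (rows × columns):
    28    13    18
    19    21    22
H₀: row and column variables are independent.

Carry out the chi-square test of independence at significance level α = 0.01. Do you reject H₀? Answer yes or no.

Row totals [59, 62], col totals [47, 34, 40], n=121
χ² = (28−22.92)²/22.92 + (13−16.58)²/16.58 + (18−19.50)²/19.50 + (19−24.08)²/24.08 + (21−17.42)²/17.42 + (22−20.50)²/20.50 = 3.9338
df = 2
p-value (upper-tail) = 0.13989
At α=0.01: p ≥ α → fail to reject H₀

reject H₀: no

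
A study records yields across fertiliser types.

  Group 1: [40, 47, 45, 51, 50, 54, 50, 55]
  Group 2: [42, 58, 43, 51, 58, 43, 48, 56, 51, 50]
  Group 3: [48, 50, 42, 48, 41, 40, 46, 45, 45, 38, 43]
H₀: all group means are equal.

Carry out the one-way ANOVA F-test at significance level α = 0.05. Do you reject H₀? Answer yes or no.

Group means [49.00, 50.00, 44.18], grand mean 47.517
SSB = Σnᵢ(x̄ᵢ−x̄)² = 201.605; SSW = ΣΣ(x−x̄ᵢ)² = 639.636
MSB = 201.605/2 = 100.8025; MSW = 639.636/26 = 24.6014
F = MSB/MSW = 4.0974
df = (2, 26)
p-value (upper-tail) = 0.02839
At α=0.05: p < α → reject H₀

reject H₀: yes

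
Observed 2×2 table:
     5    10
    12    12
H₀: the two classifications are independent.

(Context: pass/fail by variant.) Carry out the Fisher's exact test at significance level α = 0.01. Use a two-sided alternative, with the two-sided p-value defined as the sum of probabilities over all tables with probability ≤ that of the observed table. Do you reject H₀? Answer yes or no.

reject H₀: no

Margins: r₁=15, r₂=24, c₁=17, c₂=22, n=39
p_obs = C(15,5)·C(24,12)/C(39,17); sum pmf over tables with pmf ≤ p_obs
p-value (two-sided) = 0.34287
At α=0.01: p ≥ α → fail to reject H₀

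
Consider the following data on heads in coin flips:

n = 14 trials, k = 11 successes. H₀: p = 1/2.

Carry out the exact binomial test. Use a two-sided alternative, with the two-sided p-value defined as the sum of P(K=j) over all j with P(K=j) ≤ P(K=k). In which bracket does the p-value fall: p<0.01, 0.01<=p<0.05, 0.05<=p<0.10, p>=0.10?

p-value bracket: 0.05<=p<0.10

Exact binomial: n=14, k=11, p₀=1/2=0.5000
P(X=j) = C(n,j)·p₀^j·(1−p₀)^(n−j); p = Σ P(X=j) over j with P(X=j) ≤ P(X=11)
p-value (two-sided) = 0.05737
→ bracket: 0.05<=p<0.10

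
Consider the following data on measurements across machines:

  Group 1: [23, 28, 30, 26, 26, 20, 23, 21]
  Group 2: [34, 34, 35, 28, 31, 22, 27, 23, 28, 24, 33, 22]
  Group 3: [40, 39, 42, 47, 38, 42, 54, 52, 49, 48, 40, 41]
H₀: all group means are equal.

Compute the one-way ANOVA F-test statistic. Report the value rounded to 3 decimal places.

Group means [24.62, 28.42, 44.33], grand mean 33.438
SSB = Σnᵢ(x̄ᵢ−x̄)² = 2348.417; SSW = ΣΣ(x−x̄ᵢ)² = 673.458
MSB = 2348.417/2 = 1174.2083; MSW = 673.458/29 = 23.2227
F = MSB/MSW = 50.5630
df = (2, 29)

test statistic = 50.563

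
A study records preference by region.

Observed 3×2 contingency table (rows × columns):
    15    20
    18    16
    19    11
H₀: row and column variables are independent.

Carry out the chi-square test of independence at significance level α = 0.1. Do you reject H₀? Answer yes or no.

Row totals [35, 34, 30], col totals [52, 47], n=99
χ² = (15−18.38)²/18.38 + (20−16.62)²/16.62 + (18−17.86)²/17.86 + (16−16.14)²/16.14 + (19−15.76)²/15.76 + (11−14.24)²/14.24 = 2.7197
df = 2
p-value (upper-tail) = 0.25670
At α=0.1: p ≥ α → fail to reject H₀

reject H₀: no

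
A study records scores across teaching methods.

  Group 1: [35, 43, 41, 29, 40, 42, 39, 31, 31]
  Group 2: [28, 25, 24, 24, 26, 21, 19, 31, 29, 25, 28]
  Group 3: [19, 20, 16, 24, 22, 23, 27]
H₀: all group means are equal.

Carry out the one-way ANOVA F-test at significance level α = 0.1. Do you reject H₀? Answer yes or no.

reject H₀: yes

Group means [36.78, 25.45, 21.57], grand mean 28.222
SSB = Σnᵢ(x̄ᵢ−x̄)² = 1052.670; SSW = ΣΣ(x−x̄ᵢ)² = 429.997
MSB = 1052.670/2 = 526.3348; MSW = 429.997/24 = 17.9165
F = MSB/MSW = 29.3770
df = (2, 24)
p-value (upper-tail) = 0.00000
At α=0.1: p < α → reject H₀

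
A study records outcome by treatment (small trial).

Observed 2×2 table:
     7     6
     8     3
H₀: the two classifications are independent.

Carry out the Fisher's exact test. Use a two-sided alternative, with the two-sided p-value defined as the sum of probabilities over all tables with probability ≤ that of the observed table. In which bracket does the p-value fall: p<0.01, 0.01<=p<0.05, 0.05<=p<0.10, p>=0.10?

p-value bracket: p>=0.10

Margins: r₁=13, r₂=11, c₁=15, c₂=9, n=24
p_obs = C(13,7)·C(11,8)/C(24,15); sum pmf over tables with pmf ≤ p_obs
p-value (two-sided) = 0.42253
→ bracket: p>=0.10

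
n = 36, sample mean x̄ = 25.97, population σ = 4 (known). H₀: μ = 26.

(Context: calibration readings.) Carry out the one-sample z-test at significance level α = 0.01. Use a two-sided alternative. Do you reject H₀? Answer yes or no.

reject H₀: no

SE = σ/√n = 4/√36 = 0.6667
z = (x̄−μ₀)/SE = (25.97−26)/0.6667 = -0.0450
p-value (two-sided) = 0.96411
At α=0.01: p ≥ α → fail to reject H₀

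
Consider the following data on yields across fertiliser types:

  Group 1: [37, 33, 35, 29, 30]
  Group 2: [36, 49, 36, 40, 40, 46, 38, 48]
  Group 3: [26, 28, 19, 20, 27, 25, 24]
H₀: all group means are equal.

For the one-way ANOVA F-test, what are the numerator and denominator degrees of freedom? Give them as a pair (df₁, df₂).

degrees of freedom = [2, 17]

k = 3 groups, N = 20 total
df = (k−1, N−k) = (3−1, 20−3) = (2, 17)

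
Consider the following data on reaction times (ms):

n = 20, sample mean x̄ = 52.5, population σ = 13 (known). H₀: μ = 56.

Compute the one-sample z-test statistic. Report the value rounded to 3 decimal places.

test statistic = -1.204

SE = σ/√n = 13/√20 = 2.9069
z = (x̄−μ₀)/SE = (52.5−56)/2.9069 = -1.2040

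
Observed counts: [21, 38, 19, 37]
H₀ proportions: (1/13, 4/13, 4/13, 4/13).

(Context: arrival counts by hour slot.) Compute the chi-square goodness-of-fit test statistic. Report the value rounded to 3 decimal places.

test statistic = 24.552

n = 115; E_i = n·p_i = [8.85, 35.38, 35.38, 35.38]
χ² = (21−8.85)²/8.85 + (38−35.38)²/35.38 + (19−35.38)²/35.38 + (37−35.38)²/35.38 = 24.5522
df = 3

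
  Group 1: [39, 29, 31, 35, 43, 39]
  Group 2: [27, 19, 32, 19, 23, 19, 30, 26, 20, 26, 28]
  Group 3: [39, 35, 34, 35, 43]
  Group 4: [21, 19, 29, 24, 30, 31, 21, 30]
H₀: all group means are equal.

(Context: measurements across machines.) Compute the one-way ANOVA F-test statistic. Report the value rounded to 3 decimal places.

Group means [36.00, 24.45, 37.20, 25.62], grand mean 29.200
SSB = Σnᵢ(x̄ᵢ−x̄)² = 947.398; SSW = ΣΣ(x−x̄ᵢ)² = 589.402
MSB = 947.398/3 = 315.7992; MSW = 589.402/26 = 22.6693
F = MSB/MSW = 13.9307
df = (3, 26)

test statistic = 13.931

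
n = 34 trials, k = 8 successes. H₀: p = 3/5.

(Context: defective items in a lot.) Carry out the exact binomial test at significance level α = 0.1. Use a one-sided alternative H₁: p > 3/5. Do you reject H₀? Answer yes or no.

reject H₀: no

Exact binomial: n=34, k=8, p₀=3/5=0.6000
P(X≥8) from Σ C(n,i)·p₀^i·(1−p₀)^(n−i)
p-value (one-sided, H₁ greater) = 1.00000
At α=0.1: p ≥ α → fail to reject H₀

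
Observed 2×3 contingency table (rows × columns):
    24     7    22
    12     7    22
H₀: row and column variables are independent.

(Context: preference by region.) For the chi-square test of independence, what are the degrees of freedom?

degrees of freedom = 2

df = (r−1)(c−1) = (2−1)·(3−1) = 2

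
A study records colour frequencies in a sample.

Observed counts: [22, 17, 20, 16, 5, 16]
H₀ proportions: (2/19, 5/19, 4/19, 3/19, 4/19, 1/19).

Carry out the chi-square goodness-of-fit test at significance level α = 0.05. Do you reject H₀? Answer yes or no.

n = 96; E_i = n·p_i = [10.11, 25.26, 20.21, 15.16, 20.21, 5.05]
χ² = (22−10.11)²/10.11 + (17−25.26)²/25.26 + (20−20.21)²/20.21 + (16−15.16)²/15.16 + (5−20.21)²/20.21 + (16−5.05)²/5.05 = 51.9196
df = 5
p-value (upper-tail) = 0.00000
At α=0.05: p < α → reject H₀

reject H₀: yes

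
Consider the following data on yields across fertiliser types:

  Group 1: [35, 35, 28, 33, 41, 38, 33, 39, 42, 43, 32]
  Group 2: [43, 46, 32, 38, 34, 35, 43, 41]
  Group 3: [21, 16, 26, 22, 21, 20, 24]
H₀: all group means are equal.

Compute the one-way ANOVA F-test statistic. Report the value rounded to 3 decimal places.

Group means [36.27, 39.00, 21.43], grand mean 33.115
SSB = Σnᵢ(x̄ᵢ−x̄)² = 1342.758; SSW = ΣΣ(x−x̄ᵢ)² = 457.896
MSB = 1342.758/2 = 671.3789; MSW = 457.896/23 = 19.9085
F = MSB/MSW = 33.7232
df = (2, 23)

test statistic = 33.723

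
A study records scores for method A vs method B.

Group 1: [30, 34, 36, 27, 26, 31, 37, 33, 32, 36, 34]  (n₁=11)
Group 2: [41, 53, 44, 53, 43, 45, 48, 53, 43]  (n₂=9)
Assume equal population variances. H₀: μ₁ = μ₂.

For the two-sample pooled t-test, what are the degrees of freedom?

df = n₁ + n₂ − 2 = 11 + 9 − 2 = 18

degrees of freedom = 18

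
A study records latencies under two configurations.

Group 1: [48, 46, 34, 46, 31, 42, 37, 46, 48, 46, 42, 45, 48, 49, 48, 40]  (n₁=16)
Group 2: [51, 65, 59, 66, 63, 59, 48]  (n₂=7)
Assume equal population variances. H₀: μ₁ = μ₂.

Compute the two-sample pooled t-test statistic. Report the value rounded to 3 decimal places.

x̄₁=43.500, s₁=5.441, n₁=16
x̄₂=58.714, s₂=6.897, n₂=7
s_p² = [15·5.441² + 6·6.897²]/21 = 34.7347
SE = √(s_p²·(1/16+1/7)) = 2.6708
t = (43.500−58.714)/2.6708 = -5.6966
df = 21

test statistic = -5.697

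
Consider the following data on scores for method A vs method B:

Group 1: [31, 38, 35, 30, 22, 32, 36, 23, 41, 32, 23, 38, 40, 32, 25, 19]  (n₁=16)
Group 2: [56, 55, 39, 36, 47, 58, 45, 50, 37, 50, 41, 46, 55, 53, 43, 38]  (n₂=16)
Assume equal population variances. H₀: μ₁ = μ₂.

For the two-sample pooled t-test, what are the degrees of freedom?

df = n₁ + n₂ − 2 = 16 + 16 − 2 = 30

degrees of freedom = 30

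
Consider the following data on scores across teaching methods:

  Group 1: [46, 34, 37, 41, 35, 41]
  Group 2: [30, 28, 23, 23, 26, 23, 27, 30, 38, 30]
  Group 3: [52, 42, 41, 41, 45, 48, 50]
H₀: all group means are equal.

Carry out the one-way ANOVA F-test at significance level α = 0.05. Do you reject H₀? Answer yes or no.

Group means [39.00, 27.80, 45.57], grand mean 36.130
SSB = Σnᵢ(x̄ᵢ−x̄)² = 1367.294; SSW = ΣΣ(x−x̄ᵢ)² = 415.314
MSB = 1367.294/2 = 683.6472; MSW = 415.314/20 = 20.7657
F = MSB/MSW = 32.9219
df = (2, 20)
p-value (upper-tail) = 0.00000
At α=0.05: p < α → reject H₀

reject H₀: yes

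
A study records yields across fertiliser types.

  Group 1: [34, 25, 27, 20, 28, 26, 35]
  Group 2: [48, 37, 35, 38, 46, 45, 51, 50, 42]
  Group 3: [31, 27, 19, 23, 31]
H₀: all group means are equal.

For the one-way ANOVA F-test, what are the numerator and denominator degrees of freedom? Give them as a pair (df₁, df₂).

k = 3 groups, N = 21 total
df = (k−1, N−k) = (3−1, 21−3) = (2, 18)

degrees of freedom = [2, 18]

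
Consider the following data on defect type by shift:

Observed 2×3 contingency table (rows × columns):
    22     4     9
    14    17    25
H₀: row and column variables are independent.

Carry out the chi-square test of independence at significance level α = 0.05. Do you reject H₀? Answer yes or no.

Row totals [35, 56], col totals [36, 21, 34], n=91
χ² = (22−13.85)²/13.85 + (4−8.08)²/8.08 + (9−13.08)²/13.08 + (14−22.15)²/22.15 + (17−12.92)²/12.92 + (25−20.92)²/20.92 = 13.2123
df = 2
p-value (upper-tail) = 0.00135
At α=0.05: p < α → reject H₀

reject H₀: yes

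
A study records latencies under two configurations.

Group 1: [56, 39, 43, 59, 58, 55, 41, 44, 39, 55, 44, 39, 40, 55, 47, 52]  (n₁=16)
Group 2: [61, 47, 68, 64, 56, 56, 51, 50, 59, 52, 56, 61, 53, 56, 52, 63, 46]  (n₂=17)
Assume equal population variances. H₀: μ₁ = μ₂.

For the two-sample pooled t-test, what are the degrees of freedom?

df = n₁ + n₂ − 2 = 16 + 17 − 2 = 31

degrees of freedom = 31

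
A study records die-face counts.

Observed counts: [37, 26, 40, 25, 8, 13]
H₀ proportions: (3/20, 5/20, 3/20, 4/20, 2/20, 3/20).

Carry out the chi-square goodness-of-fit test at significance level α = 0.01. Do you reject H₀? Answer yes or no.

reject H₀: yes

n = 149; E_i = n·p_i = [22.35, 37.25, 22.35, 29.80, 14.90, 22.35]
χ² = (37−22.35)²/22.35 + (26−37.25)²/37.25 + (40−22.35)²/22.35 + (25−29.80)²/29.80 + (8−14.90)²/14.90 + (13−22.35)²/22.35 = 34.8188
df = 5
p-value (upper-tail) = 0.00000
At α=0.01: p < α → reject H₀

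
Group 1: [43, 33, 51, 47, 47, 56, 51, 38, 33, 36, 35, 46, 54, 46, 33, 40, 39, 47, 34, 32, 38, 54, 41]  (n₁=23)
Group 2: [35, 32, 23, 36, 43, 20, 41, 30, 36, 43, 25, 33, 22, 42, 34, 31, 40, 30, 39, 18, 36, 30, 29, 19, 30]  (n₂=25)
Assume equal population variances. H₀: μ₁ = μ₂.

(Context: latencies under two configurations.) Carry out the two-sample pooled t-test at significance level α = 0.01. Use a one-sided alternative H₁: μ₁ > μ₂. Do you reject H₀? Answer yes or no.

x̄₁=42.348, s₁=7.655, n₁=23
x̄₂=31.880, s₂=7.535, n₂=25
s_p² = [22·7.655² + 24·7.535²]/46 = 57.6491
SE = √(s_p²·(1/23+1/25)) = 2.1937
t = (42.348−31.880)/2.1937 = 4.7717
df = 46
p-value (one-sided, H₁ greater) = 0.00001
At α=0.01: p < α → reject H₀

reject H₀: yes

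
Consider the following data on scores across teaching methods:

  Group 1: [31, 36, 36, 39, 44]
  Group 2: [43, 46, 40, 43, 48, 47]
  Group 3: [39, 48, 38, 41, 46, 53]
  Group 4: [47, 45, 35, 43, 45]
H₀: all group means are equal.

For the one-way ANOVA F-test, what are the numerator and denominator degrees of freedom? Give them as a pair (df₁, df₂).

k = 4 groups, N = 22 total
df = (k−1, N−k) = (4−1, 22−4) = (3, 18)

degrees of freedom = [3, 18]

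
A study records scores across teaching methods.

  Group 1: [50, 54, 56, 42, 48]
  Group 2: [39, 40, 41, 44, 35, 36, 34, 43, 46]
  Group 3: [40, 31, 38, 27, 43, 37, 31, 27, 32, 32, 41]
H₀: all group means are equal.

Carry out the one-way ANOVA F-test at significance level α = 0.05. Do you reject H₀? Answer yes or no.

reject H₀: yes

Group means [50.00, 39.78, 34.45], grand mean 39.480
SSB = Σnᵢ(x̄ᵢ−x̄)² = 831.957; SSW = ΣΣ(x−x̄ᵢ)² = 572.283
MSB = 831.957/2 = 415.9786; MSW = 572.283/22 = 26.0129
F = MSB/MSW = 15.9913
df = (2, 22)
p-value (upper-tail) = 0.00005
At α=0.05: p < α → reject H₀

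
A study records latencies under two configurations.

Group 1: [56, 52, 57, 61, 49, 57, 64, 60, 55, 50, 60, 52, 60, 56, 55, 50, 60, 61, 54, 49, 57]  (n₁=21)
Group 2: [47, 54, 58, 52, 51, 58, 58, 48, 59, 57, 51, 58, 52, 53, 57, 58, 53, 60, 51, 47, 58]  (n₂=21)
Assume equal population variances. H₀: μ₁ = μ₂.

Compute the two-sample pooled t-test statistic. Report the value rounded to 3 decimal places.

test statistic = 1.261

x̄₁=55.952, s₁=4.410, n₁=21
x̄₂=54.286, s₂=4.149, n₂=21
s_p² = [20·4.410² + 20·4.149²]/40 = 18.3310
SE = √(s_p²·(1/21+1/21)) = 1.3213
t = (55.952−54.286)/1.3213 = 1.2614
df = 40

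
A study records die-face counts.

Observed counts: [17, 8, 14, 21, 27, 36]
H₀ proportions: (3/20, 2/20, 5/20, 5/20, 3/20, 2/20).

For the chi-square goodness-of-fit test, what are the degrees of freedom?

df = k − 1 = 6 − 1 = 5

degrees of freedom = 5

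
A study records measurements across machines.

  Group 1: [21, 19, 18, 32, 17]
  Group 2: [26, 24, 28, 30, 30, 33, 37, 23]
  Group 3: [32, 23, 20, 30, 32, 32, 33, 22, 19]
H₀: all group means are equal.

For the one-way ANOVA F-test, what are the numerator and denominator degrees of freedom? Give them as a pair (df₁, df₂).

degrees of freedom = [2, 19]

k = 3 groups, N = 22 total
df = (k−1, N−k) = (3−1, 22−3) = (2, 19)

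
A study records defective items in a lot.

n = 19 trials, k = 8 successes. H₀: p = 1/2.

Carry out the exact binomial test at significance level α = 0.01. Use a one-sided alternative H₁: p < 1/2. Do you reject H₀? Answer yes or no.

reject H₀: no

Exact binomial: n=19, k=8, p₀=1/2=0.5000
P(X≤8) from Σ C(n,i)·p₀^i·(1−p₀)^(n−i)
p-value (one-sided, H₁ less) = 0.32380
At α=0.01: p ≥ α → fail to reject H₀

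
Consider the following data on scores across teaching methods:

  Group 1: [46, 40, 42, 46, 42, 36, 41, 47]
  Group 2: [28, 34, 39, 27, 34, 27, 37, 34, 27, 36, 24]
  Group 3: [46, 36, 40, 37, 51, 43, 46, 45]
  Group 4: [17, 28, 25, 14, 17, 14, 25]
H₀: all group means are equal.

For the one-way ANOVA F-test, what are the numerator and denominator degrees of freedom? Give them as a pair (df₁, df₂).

k = 4 groups, N = 34 total
df = (k−1, N−k) = (4−1, 34−4) = (3, 30)

degrees of freedom = [3, 30]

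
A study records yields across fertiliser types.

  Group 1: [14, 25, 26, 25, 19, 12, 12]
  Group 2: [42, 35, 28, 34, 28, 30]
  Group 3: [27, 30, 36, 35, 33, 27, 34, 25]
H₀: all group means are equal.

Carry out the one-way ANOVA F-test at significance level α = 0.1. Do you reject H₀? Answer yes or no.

reject H₀: yes

Group means [19.00, 32.83, 30.88], grand mean 27.476
SSB = Σnᵢ(x̄ᵢ−x̄)² = 767.530; SSW = ΣΣ(x−x̄ᵢ)² = 511.708
MSB = 767.530/2 = 383.7649; MSW = 511.708/18 = 28.4282
F = MSB/MSW = 13.4994
df = (2, 18)
p-value (upper-tail) = 0.00026
At α=0.1: p < α → reject H₀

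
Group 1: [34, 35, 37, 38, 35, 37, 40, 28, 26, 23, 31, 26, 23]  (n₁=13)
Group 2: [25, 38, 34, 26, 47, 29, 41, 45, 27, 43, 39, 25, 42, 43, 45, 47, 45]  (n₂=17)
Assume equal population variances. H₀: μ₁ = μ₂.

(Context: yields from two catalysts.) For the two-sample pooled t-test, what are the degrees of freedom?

df = n₁ + n₂ − 2 = 13 + 17 − 2 = 28

degrees of freedom = 28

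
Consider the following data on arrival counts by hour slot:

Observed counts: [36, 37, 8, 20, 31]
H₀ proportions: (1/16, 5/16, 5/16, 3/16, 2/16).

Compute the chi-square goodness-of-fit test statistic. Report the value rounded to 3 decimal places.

test statistic = 134.234

n = 132; E_i = n·p_i = [8.25, 41.25, 41.25, 24.75, 16.50]
χ² = (36−8.25)²/8.25 + (37−41.25)²/41.25 + (8−41.25)²/41.25 + (20−24.75)²/24.75 + (31−16.50)²/16.50 = 134.2343
df = 4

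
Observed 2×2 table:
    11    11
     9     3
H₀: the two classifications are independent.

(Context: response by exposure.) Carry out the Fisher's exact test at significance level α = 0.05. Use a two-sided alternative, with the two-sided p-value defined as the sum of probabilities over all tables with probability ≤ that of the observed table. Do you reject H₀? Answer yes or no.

Margins: r₁=22, r₂=12, c₁=20, c₂=14, n=34
p_obs = C(22,11)·C(12,9)/C(34,20); sum pmf over tables with pmf ≤ p_obs
p-value (two-sided) = 0.27476
At α=0.05: p ≥ α → fail to reject H₀

reject H₀: no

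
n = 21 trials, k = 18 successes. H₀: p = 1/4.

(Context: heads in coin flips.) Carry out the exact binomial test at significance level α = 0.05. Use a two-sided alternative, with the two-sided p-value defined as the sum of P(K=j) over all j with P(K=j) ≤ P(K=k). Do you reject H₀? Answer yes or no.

Exact binomial: n=21, k=18, p₀=1/4=0.2500
P(X=j) = C(n,j)·p₀^j·(1−p₀)^(n−j); p = Σ P(X=j) over j with P(X=j) ≤ P(X=18)
p-value (two-sided) = 0.00000
At α=0.05: p < α → reject H₀

reject H₀: yes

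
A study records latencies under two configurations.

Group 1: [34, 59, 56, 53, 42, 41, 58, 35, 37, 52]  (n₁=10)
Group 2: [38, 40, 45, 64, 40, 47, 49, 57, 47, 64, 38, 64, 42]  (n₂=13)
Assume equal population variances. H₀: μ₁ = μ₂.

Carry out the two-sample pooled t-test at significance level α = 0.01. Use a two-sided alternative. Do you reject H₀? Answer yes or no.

reject H₀: no

x̄₁=46.700, s₁=9.889, n₁=10
x̄₂=48.846, s₂=10.065, n₂=13
s_p² = [9·9.889² + 12·10.065²]/21 = 99.7996
SE = √(s_p²·(1/10+1/13)) = 4.2020
t = (46.700−48.846)/4.2020 = -0.5107
df = 21
p-value (two-sided) = 0.61486
At α=0.01: p ≥ α → fail to reject H₀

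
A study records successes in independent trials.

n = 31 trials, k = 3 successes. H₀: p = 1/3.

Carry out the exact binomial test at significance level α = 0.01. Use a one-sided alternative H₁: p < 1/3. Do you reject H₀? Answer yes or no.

reject H₀: yes

Exact binomial: n=31, k=3, p₀=1/3=0.3333
P(X≤3) from Σ C(n,i)·p₀^i·(1−p₀)^(n−i)
p-value (one-sided, H₁ less) = 0.00242
At α=0.01: p < α → reject H₀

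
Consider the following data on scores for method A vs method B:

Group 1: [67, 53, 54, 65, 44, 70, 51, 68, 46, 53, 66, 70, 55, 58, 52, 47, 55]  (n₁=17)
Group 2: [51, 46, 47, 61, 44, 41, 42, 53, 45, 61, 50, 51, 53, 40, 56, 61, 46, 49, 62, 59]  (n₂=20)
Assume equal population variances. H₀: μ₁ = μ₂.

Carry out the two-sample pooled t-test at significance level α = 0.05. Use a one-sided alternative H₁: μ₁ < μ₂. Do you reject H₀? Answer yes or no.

reject H₀: no

x̄₁=57.294, s₁=8.673, n₁=17
x̄₂=50.900, s₂=7.166, n₂=20
s_p² = [16·8.673² + 19·7.166²]/35 = 62.2666
SE = √(s_p²·(1/17+1/20)) = 2.6031
t = (57.294−50.900)/2.6031 = 2.4564
df = 35
p-value (one-sided, H₁ less) = 0.99043
At α=0.05: p ≥ α → fail to reject H₀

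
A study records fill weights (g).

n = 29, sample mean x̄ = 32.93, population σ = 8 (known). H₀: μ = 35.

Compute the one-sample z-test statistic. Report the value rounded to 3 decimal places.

SE = σ/√n = 8/√29 = 1.4856
z = (x̄−μ₀)/SE = (32.93−35)/1.4856 = -1.3934

test statistic = -1.393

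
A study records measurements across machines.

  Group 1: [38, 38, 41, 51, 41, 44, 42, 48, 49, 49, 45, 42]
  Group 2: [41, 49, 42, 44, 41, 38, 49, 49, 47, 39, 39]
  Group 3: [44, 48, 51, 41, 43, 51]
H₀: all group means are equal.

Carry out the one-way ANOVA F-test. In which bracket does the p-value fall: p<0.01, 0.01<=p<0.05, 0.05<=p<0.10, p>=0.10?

Group means [44.00, 43.45, 46.33], grand mean 44.276
SSB = Σnᵢ(x̄ᵢ−x̄)² = 33.732; SSW = ΣΣ(x−x̄ᵢ)² = 494.061
MSB = 33.732/2 = 16.8662; MSW = 494.061/26 = 19.0023
F = MSB/MSW = 0.8876
df = (2, 26)
p-value (upper-tail) = 0.42375
→ bracket: p>=0.10

p-value bracket: p>=0.10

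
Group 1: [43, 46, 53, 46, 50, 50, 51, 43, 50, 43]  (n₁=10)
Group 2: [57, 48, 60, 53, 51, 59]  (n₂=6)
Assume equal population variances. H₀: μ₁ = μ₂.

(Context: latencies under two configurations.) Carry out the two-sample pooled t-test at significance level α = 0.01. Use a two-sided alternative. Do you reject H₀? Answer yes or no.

reject H₀: yes

x̄₁=47.500, s₁=3.749, n₁=10
x̄₂=54.667, s₂=4.761, n₂=6
s_p² = [9·3.749² + 5·4.761²]/14 = 17.1310
SE = √(s_p²·(1/10+1/6)) = 2.1373
t = (47.500−54.667)/2.1373 = -3.3531
df = 14
p-value (two-sided) = 0.00473
At α=0.01: p < α → reject H₀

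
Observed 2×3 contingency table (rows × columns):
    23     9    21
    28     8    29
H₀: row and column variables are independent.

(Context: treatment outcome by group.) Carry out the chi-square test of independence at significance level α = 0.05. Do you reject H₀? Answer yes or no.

reject H₀: no

Row totals [53, 65], col totals [51, 17, 50], n=118
χ² = (23−22.91)²/22.91 + (9−7.64)²/7.64 + (21−22.46)²/22.46 + (28−28.09)²/28.09 + (8−9.36)²/9.36 + (29−27.54)²/27.54 = 0.6150
df = 2
p-value (upper-tail) = 0.73527
At α=0.05: p ≥ α → fail to reject H₀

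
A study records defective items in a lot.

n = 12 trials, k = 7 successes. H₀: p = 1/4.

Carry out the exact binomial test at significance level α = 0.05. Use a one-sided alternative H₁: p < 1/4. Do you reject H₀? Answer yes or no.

Exact binomial: n=12, k=7, p₀=1/4=0.2500
P(X≤7) from Σ C(n,i)·p₀^i·(1−p₀)^(n−i)
p-value (one-sided, H₁ less) = 0.99722
At α=0.05: p ≥ α → fail to reject H₀

reject H₀: no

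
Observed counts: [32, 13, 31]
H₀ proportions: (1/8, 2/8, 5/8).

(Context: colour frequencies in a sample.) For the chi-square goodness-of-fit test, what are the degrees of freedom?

degrees of freedom = 2

df = k − 1 = 3 − 1 = 2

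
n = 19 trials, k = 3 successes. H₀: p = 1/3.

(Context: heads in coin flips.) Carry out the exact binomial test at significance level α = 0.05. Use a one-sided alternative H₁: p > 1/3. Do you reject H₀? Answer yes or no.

Exact binomial: n=19, k=3, p₀=1/3=0.3333
P(X≥3) from Σ C(n,i)·p₀^i·(1−p₀)^(n−i)
p-value (one-sided, H₁ greater) = 0.97598
At α=0.05: p ≥ α → fail to reject H₀

reject H₀: no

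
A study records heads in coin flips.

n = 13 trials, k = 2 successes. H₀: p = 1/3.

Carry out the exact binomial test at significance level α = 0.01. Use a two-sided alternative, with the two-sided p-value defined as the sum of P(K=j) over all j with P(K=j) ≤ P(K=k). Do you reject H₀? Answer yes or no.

Exact binomial: n=13, k=2, p₀=1/3=0.3333
P(X=j) = C(n,j)·p₀^j·(1−p₀)^(n−j); p = Σ P(X=j) over j with P(X=j) ≤ P(X=2)
p-value (two-sided) = 0.24227
At α=0.01: p ≥ α → fail to reject H₀

reject H₀: no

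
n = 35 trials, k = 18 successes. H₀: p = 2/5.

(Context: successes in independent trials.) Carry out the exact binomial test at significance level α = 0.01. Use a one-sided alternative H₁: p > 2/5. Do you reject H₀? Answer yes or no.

Exact binomial: n=35, k=18, p₀=2/5=0.4000
P(X≥18) from Σ C(n,i)·p₀^i·(1−p₀)^(n−i)
p-value (one-sided, H₁ greater) = 0.11431
At α=0.01: p ≥ α → fail to reject H₀

reject H₀: no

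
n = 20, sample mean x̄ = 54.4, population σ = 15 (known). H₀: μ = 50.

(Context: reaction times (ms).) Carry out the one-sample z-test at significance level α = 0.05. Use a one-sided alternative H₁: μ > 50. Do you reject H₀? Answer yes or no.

SE = σ/√n = 15/√20 = 3.3541
z = (x̄−μ₀)/SE = (54.4−50)/3.3541 = 1.3118
p-value (one-sided, H₁ greater) = 0.09479
At α=0.05: p ≥ α → fail to reject H₀

reject H₀: no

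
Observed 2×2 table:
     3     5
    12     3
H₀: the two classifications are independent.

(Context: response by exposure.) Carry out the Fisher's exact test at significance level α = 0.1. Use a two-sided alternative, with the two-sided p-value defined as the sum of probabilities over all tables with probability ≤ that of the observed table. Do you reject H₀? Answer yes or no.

reject H₀: yes

Margins: r₁=8, r₂=15, c₁=15, c₂=8, n=23
p_obs = C(8,3)·C(15,12)/C(23,15); sum pmf over tables with pmf ≤ p_obs
p-value (two-sided) = 0.07133
At α=0.1: p < α → reject H₀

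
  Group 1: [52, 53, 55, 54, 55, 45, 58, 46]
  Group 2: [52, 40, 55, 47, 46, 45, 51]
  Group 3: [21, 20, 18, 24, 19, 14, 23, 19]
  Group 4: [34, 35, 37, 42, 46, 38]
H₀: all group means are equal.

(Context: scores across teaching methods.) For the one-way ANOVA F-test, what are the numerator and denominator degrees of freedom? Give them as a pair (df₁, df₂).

k = 4 groups, N = 29 total
df = (k−1, N−k) = (4−1, 29−4) = (3, 25)

degrees of freedom = [3, 25]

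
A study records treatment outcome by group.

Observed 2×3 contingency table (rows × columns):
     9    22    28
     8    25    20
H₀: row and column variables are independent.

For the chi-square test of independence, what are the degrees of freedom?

degrees of freedom = 2

df = (r−1)(c−1) = (2−1)·(3−1) = 2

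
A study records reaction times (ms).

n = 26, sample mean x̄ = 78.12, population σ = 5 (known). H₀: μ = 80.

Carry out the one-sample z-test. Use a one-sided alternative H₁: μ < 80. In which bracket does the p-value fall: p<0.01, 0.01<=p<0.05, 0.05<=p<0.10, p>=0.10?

p-value bracket: 0.01<=p<0.05

SE = σ/√n = 5/√26 = 0.9806
z = (x̄−μ₀)/SE = (78.12−80)/0.9806 = -1.9172
p-value (one-sided, H₁ less) = 0.02760
→ bracket: 0.01<=p<0.05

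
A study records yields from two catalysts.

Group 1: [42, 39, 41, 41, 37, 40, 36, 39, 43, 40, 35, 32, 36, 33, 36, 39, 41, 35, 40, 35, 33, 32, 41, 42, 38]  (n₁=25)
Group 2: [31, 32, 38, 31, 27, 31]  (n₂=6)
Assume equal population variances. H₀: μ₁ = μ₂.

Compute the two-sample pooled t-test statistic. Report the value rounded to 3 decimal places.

test statistic = 4.009

x̄₁=37.840, s₁=3.350, n₁=25
x̄₂=31.667, s₂=3.559, n₂=6
s_p² = [24·3.350² + 5·3.559²]/29 = 11.4722
SE = √(s_p²·(1/25+1/6)) = 1.5398
t = (37.840−31.667)/1.5398 = 4.0092
df = 29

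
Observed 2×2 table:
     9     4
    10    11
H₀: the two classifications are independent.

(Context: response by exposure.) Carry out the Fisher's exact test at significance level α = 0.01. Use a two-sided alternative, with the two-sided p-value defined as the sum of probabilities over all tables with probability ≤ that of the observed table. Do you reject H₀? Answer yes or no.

Margins: r₁=13, r₂=21, c₁=19, c₂=15, n=34
p_obs = C(13,9)·C(21,10)/C(34,19); sum pmf over tables with pmf ≤ p_obs
p-value (two-sided) = 0.29551
At α=0.01: p ≥ α → fail to reject H₀

reject H₀: no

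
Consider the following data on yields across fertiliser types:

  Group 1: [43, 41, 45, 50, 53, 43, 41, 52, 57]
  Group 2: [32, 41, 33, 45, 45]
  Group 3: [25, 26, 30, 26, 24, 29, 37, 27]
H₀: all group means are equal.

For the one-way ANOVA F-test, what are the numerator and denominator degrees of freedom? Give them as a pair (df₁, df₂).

k = 3 groups, N = 22 total
df = (k−1, N−k) = (3−1, 22−3) = (2, 19)

degrees of freedom = [2, 19]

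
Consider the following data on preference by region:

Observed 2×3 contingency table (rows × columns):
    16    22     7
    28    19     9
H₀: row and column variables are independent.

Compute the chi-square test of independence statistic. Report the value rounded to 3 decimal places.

test statistic = 2.575

Row totals [45, 56], col totals [44, 41, 16], n=101
χ² = (16−19.60)²/19.60 + (22−18.27)²/18.27 + (7−7.13)²/7.13 + (28−24.40)²/24.40 + (19−22.73)²/22.73 + (9−8.87)²/8.87 = 2.5748
df = 2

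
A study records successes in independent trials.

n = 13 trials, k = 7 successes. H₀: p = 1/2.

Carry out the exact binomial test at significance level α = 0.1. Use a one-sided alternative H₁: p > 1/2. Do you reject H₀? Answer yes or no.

reject H₀: no

Exact binomial: n=13, k=7, p₀=1/2=0.5000
P(X≥7) from Σ C(n,i)·p₀^i·(1−p₀)^(n−i)
p-value (one-sided, H₁ greater) = 0.50000
At α=0.1: p ≥ α → fail to reject H₀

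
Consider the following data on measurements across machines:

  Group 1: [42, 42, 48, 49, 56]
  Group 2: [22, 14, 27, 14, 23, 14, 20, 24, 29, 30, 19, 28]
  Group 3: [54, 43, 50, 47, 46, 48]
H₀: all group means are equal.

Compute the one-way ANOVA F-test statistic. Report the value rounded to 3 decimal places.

Group means [47.40, 22.00, 48.00], grand mean 34.304
SSB = Σnᵢ(x̄ᵢ−x̄)² = 3799.670; SSW = ΣΣ(x−x̄ᵢ)² = 589.200
MSB = 3799.670/2 = 1899.8348; MSW = 589.200/20 = 29.4600
F = MSB/MSW = 64.4886
df = (2, 20)

test statistic = 64.489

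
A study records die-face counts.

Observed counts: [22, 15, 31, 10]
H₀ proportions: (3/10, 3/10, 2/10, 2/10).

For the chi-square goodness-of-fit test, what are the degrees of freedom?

df = k − 1 = 4 − 1 = 3

degrees of freedom = 3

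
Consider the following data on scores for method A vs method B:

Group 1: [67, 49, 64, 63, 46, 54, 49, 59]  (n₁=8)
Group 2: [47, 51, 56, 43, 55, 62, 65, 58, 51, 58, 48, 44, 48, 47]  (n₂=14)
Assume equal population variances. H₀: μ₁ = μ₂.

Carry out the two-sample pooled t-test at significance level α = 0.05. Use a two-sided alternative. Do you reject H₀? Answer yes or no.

reject H₀: no

x̄₁=56.375, s₁=7.963, n₁=8
x̄₂=52.357, s₂=6.755, n₂=14
s_p² = [7·7.963² + 13·6.755²]/20 = 51.8545
SE = √(s_p²·(1/8+1/14)) = 3.1915
t = (56.375−52.357)/3.1915 = 1.2589
df = 20
p-value (two-sided) = 0.22255
At α=0.05: p ≥ α → fail to reject H₀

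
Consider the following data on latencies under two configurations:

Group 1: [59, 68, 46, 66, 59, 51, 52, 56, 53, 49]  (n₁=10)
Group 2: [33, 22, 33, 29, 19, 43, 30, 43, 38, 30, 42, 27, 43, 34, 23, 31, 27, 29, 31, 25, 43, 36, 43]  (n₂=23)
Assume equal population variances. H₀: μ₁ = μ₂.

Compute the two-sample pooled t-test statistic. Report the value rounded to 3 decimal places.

test statistic = 8.274

x̄₁=55.900, s₁=7.156, n₁=10
x̄₂=32.783, s₂=7.465, n₂=23
s_p² = [9·7.156² + 22·7.465²]/31 = 54.4133
SE = √(s_p²·(1/10+1/23)) = 2.7941
t = (55.900−32.783)/2.7941 = 8.2736
df = 31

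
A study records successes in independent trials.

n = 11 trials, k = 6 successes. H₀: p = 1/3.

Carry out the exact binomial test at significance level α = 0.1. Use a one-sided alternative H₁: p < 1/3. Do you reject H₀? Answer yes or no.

reject H₀: no

Exact binomial: n=11, k=6, p₀=1/3=0.3333
P(X≤6) from Σ C(n,i)·p₀^i·(1−p₀)^(n−i)
p-value (one-sided, H₁ less) = 0.96137
At α=0.1: p ≥ α → fail to reject H₀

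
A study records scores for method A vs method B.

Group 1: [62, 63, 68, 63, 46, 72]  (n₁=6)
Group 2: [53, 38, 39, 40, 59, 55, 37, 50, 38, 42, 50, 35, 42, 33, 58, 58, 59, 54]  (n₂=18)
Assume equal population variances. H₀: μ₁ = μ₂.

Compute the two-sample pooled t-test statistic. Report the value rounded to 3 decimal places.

x̄₁=62.333, s₁=8.869, n₁=6
x̄₂=46.667, s₂=9.267, n₂=18
s_p² = [5·8.869² + 17·9.267²]/22 = 84.2424
SE = √(s_p²·(1/6+1/18)) = 4.3267
t = (62.333−46.667)/4.3267 = 3.6209
df = 22

test statistic = 3.621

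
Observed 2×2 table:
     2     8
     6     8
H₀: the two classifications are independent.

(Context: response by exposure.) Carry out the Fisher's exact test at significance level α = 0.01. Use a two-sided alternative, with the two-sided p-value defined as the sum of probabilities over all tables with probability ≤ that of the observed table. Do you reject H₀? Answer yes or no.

reject H₀: no

Margins: r₁=10, r₂=14, c₁=8, c₂=16, n=24
p_obs = C(10,2)·C(14,6)/C(24,8); sum pmf over tables with pmf ≤ p_obs
p-value (two-sided) = 0.38754
At α=0.01: p ≥ α → fail to reject H₀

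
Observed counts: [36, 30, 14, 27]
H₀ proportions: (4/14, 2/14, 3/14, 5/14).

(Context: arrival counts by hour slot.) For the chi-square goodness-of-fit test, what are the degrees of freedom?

degrees of freedom = 3

df = k − 1 = 4 − 1 = 3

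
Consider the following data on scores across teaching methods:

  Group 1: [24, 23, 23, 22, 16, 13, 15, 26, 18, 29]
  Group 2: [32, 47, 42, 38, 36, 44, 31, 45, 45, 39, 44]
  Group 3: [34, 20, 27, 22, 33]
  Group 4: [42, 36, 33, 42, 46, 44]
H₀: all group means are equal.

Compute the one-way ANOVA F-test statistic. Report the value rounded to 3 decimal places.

test statistic = 28.702

Group means [20.90, 40.27, 27.20, 40.50], grand mean 32.219
SSB = Σnᵢ(x̄ᵢ−x̄)² = 2532.087; SSW = ΣΣ(x−x̄ᵢ)² = 823.382
MSB = 2532.087/3 = 844.0290; MSW = 823.382/28 = 29.4065
F = MSB/MSW = 28.7021
df = (3, 28)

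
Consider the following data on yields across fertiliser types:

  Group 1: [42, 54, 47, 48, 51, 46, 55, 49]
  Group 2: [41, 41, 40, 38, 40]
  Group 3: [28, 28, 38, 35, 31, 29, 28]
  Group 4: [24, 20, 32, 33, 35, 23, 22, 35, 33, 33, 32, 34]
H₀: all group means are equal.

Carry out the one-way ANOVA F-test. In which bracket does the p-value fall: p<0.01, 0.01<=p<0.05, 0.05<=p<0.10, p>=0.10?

Group means [49.00, 40.00, 31.00, 29.67], grand mean 36.406
SSB = Σnᵢ(x̄ᵢ−x̄)² = 2083.052; SSW = ΣΣ(x−x̄ᵢ)² = 578.667
MSB = 2083.052/3 = 694.3507; MSW = 578.667/28 = 20.6667
F = MSB/MSW = 33.5976
df = (3, 28)
p-value (upper-tail) = 0.00000
→ bracket: p<0.01

p-value bracket: p<0.01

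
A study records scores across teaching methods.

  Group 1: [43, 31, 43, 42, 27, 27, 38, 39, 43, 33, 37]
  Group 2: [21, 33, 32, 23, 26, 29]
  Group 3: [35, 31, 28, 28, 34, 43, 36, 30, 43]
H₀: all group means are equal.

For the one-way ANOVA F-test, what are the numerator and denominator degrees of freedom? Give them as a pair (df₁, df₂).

degrees of freedom = [2, 23]

k = 3 groups, N = 26 total
df = (k−1, N−k) = (3−1, 26−3) = (2, 23)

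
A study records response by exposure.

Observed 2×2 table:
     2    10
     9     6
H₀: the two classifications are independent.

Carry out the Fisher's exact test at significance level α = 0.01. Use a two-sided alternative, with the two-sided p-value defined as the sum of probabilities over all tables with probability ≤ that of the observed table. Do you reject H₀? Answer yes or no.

reject H₀: no

Margins: r₁=12, r₂=15, c₁=11, c₂=16, n=27
p_obs = C(12,2)·C(15,9)/C(27,11); sum pmf over tables with pmf ≤ p_obs
p-value (two-sided) = 0.04733
At α=0.01: p ≥ α → fail to reject H₀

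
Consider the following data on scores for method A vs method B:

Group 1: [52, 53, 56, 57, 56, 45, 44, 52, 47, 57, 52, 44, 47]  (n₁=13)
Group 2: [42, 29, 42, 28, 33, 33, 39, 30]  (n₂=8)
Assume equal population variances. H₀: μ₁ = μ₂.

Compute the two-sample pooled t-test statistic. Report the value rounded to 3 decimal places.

test statistic = 6.953

x̄₁=50.923, s₁=4.958, n₁=13
x̄₂=34.500, s₂=5.732, n₂=8
s_p² = [12·4.958² + 7·5.732²]/19 = 27.6275
SE = √(s_p²·(1/13+1/8)) = 2.3619
t = (50.923−34.500)/2.3619 = 6.9533
df = 19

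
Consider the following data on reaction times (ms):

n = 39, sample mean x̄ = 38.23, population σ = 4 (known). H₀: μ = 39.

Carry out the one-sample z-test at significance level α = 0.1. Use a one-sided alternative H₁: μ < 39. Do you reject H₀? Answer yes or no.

SE = σ/√n = 4/√39 = 0.6405
z = (x̄−μ₀)/SE = (38.23−39)/0.6405 = -1.2022
p-value (one-sided, H₁ less) = 0.11465
At α=0.1: p ≥ α → fail to reject H₀

reject H₀: no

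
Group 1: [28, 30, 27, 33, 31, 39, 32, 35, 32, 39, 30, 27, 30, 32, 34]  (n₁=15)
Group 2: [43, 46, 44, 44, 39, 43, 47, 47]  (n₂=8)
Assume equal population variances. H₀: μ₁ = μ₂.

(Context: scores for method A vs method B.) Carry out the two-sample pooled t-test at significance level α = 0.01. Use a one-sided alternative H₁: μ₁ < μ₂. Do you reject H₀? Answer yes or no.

x̄₁=31.933, s₁=3.693, n₁=15
x̄₂=44.125, s₂=2.642, n₂=8
s_p² = [14·3.693² + 7·2.642²]/21 = 11.4194
SE = √(s_p²·(1/15+1/8)) = 1.4794
t = (31.933−44.125)/1.4794 = -8.2408
df = 21
p-value (one-sided, H₁ less) = 0.00000
At α=0.01: p < α → reject H₀

reject H₀: yes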